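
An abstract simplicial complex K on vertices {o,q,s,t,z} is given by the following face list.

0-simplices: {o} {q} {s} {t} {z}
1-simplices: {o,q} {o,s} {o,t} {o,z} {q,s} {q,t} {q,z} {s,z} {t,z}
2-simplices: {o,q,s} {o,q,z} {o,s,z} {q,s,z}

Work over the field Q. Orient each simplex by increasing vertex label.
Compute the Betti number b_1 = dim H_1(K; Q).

b_1=2

n_0=5 n_1=9 n_2=4  [Q]
∂1: piv[oq,os,ot,oz] rk=4  ker:qs,qt,qz,sz,tz
∂2: piv[oqs,oqz,osz] rk=3  ker:qsz
b_1=(9−4)−3=2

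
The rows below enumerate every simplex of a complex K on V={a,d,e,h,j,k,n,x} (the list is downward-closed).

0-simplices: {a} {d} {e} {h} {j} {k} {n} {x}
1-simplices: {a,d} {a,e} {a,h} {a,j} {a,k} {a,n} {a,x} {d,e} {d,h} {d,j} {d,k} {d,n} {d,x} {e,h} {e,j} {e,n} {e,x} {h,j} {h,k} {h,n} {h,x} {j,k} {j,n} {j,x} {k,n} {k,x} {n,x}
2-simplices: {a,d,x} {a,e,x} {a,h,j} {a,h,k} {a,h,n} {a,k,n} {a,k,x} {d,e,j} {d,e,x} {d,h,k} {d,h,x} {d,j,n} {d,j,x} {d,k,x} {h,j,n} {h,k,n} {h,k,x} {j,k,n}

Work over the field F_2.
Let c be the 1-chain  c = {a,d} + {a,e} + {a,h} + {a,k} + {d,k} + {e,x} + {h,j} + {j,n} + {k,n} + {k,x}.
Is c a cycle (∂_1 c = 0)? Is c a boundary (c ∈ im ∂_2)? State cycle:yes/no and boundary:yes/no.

cycle:yes boundary:yes

n_0=8 n_1=27 n_2=18  [Z2]
∂1: piv[ad,ae,ah,aj,ak,an,ax] rk=7  ker:de,dh,dj,dk,dn,dx,eh,ej,en,ex,hj,hk,hn,hx,jk,jn,jx,kn,kx,nx
∂2: piv[adx,aex,ahj,ahk,ahn,akn,akx,dej,dex,dhk,dhx,djn,djx,dkx,hjn,jkn] rk=16  ker:hkn,hkx
∂1c = 0
c vs im∂2: reduces to 0 ⇒ boundary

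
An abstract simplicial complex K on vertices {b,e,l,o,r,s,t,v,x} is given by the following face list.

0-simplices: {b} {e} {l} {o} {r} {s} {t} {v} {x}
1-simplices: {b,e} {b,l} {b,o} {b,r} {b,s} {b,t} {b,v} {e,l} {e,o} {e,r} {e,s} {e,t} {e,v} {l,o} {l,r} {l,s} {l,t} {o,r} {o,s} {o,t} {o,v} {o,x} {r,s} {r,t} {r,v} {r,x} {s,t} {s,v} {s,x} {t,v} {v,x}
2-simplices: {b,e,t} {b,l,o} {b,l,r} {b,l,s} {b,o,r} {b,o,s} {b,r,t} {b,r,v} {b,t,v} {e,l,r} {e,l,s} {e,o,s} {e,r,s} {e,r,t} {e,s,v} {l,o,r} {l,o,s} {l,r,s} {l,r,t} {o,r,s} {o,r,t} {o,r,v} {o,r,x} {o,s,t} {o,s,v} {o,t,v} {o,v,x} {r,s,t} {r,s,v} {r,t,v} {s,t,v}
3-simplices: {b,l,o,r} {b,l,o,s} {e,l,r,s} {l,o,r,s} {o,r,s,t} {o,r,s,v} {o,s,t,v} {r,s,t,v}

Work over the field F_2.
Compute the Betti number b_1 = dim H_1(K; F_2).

n_0=9 n_1=31 n_2=31 n_3=8  [Z2]
∂1: piv[be,bl,bo,br,bs,bt,bv,ox] rk=8  ker:el,eo,er,es,et,ev,lo,lr,ls,lt,or,os,ot,ov,rs,rt,rv,rx,st,sv,sx,tv,vx
∂2: piv[bet,blo,blr,bls,bor,bos,brt,brv,btv,elr,els,eos,ers,ert,esv,lrt,ort,orv,orx,ost,osv,ovx] rk=22  ker:lor,los,lrs,ors,otv,rst,rsv,rtv,stv
∂3: piv[blor,blos,elrs,lors,orst,orsv,ostv,rstv] rk=8
b_1=(31−8)−22=1

b_1=1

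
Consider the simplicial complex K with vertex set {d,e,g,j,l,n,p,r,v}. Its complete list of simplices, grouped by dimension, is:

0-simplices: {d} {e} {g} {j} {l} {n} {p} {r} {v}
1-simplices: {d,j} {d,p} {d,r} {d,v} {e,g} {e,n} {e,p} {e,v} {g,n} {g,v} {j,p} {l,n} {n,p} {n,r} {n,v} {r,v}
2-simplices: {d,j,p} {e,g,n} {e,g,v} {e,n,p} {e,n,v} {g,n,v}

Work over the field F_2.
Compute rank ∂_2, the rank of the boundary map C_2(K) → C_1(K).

rank∂_2=5

n_0=9 n_1=16 n_2=6  [Z2]
∂1: piv[dj,dp,dr,dv,eg,en,ep,ln] rk=8  ker:ev,gn,gv,jp,np,nr,nv,rv
∂2: piv[djp,egn,egv,enp,env] rk=5  ker:gnv
rk∂_2=5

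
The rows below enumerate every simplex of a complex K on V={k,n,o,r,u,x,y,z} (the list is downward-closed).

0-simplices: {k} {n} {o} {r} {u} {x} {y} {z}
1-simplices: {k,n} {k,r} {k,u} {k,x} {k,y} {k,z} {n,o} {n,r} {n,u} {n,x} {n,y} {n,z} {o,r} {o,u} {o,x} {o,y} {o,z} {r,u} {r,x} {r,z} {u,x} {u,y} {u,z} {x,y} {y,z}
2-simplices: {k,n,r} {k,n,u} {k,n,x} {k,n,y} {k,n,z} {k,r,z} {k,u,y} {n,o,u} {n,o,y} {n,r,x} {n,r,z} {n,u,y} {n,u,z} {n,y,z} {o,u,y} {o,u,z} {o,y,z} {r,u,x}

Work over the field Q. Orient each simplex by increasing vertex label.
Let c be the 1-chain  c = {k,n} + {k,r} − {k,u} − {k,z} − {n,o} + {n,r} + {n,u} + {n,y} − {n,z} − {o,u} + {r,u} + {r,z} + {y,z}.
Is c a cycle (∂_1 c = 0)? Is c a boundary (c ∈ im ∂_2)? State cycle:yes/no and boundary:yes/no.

n_0=8 n_1=25 n_2=18  [Q]
∂1: piv[kn,kr,ku,kx,ky,kz,no] rk=7  ker:nr,nu,nx,ny,nz,or,ou,ox,oy,oz,ru,rx,rz,ux,uy,uz,xy,yz
∂2: piv[knr,knu,knx,kny,knz,krz,kuy,nou,noy,nrx,nuz,nyz,ouz,rux] rk=14  ker:nrz,nuy,ouy,oyz
∂1c = 0
c vs im∂2: residual ≠ 0 ⇒ not boundary

cycle:yes boundary:no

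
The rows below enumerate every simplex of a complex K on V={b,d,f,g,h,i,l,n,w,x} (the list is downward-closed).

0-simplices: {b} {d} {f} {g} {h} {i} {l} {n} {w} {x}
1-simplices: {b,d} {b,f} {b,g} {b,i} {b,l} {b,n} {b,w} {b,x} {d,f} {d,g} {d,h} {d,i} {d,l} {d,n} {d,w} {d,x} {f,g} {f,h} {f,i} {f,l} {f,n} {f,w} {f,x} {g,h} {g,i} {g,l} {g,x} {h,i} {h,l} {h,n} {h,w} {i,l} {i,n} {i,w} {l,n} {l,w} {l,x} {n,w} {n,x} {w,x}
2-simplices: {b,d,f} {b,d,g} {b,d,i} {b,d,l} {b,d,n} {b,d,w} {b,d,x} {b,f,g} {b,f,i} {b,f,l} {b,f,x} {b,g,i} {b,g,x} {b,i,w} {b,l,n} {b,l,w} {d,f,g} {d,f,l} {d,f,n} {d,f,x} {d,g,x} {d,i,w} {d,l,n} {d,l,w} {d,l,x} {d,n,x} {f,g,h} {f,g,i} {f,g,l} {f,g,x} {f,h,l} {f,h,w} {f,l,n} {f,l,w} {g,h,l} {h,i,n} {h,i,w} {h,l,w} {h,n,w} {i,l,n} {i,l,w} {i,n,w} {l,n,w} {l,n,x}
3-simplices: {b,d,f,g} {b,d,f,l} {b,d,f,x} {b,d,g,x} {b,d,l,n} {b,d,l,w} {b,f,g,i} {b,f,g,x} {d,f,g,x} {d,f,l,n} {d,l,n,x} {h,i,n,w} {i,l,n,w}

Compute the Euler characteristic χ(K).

χ(K)=1

n_0=10 n_1=40 n_2=44 n_3=13
χ=+10−40+44−13=1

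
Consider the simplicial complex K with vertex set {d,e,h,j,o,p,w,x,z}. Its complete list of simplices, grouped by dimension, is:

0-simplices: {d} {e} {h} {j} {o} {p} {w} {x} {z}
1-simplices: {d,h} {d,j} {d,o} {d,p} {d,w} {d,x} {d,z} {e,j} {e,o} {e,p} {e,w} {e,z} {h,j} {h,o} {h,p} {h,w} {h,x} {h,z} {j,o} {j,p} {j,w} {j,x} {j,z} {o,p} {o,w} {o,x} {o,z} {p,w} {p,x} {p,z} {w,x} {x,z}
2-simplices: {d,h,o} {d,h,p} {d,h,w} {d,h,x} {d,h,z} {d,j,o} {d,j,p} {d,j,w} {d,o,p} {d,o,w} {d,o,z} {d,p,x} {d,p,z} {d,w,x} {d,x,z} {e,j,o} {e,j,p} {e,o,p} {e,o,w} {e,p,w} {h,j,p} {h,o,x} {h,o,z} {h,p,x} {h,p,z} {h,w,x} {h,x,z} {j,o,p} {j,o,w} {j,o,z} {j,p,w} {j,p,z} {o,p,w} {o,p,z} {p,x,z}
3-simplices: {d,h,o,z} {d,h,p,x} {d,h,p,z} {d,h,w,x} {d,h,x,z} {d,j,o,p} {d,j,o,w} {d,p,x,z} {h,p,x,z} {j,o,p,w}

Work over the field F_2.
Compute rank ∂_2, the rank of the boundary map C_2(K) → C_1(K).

rank∂_2=22

n_0=9 n_1=32 n_2=35 n_3=10  [Z2]
∂1: piv[dh,dj,do,dp,dw,dx,dz,ej] rk=8  ker:eo,ep,ew,ez,hj,ho,hp,hw,hx,hz,jo,jp,jw,jx,jz,op,ow,ox,oz,pw,px,pz,wx,xz
∂2: piv[dho,dhp,dhw,dhx,dhz,djo,djp,djw,dop,dow,doz,dpx,dpz,dwx,dxz,ejo,ejp,eow,epw,hjp,hox,joz] rk=22  ker:eop,hoz,hpx,hpz,hwx,hxz,jop,jow,jpw,jpz,opw,opz,pxz
∂3: piv[dhoz,dhpx,dhpz,dhwx,dhxz,djop,djow,dpxz,jopw] rk=9  ker:hpxz
rk∂_2=22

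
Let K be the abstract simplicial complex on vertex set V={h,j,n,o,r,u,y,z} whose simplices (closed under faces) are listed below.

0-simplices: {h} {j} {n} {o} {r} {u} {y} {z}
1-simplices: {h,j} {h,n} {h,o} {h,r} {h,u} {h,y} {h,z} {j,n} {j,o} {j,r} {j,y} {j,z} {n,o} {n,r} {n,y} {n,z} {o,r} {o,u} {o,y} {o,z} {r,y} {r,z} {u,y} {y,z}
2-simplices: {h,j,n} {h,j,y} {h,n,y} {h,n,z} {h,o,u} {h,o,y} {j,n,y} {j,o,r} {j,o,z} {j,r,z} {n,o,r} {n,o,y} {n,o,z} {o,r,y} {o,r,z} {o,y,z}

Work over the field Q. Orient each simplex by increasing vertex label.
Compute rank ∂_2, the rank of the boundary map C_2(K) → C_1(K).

rank∂_2=14

n_0=8 n_1=24 n_2=16  [Q]
∂1: piv[hj,hn,ho,hr,hu,hy,hz] rk=7  ker:jn,jo,jr,jy,jz,no,nr,ny,nz,or,ou,oy,oz,ry,rz,uy,yz
∂2: piv[hjn,hjy,hny,hnz,hou,hoy,jor,joz,jrz,nor,noy,noz,ory,oyz] rk=14  ker:jny,orz
rk∂_2=14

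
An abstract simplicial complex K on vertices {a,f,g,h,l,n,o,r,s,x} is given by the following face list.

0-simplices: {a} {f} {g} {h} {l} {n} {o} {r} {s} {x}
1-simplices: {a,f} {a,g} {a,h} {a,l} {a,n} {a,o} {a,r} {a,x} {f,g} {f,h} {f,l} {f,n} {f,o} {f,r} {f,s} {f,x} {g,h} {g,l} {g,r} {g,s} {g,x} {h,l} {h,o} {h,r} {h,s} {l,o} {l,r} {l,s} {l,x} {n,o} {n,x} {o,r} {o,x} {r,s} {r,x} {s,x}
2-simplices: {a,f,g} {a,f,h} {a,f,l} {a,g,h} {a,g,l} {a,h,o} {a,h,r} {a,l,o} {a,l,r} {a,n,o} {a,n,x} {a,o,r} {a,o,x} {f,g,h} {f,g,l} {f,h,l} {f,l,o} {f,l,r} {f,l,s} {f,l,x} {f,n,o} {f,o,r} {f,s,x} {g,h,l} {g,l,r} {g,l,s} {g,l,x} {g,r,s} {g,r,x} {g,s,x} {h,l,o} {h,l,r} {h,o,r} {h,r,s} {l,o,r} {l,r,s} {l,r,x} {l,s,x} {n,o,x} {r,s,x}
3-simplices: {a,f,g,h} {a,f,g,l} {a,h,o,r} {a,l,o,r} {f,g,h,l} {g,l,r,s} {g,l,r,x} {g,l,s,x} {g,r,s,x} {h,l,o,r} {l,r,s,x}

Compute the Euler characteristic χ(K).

χ(K)=3

n_0=10 n_1=36 n_2=40 n_3=11
χ=+10−36+40−11=3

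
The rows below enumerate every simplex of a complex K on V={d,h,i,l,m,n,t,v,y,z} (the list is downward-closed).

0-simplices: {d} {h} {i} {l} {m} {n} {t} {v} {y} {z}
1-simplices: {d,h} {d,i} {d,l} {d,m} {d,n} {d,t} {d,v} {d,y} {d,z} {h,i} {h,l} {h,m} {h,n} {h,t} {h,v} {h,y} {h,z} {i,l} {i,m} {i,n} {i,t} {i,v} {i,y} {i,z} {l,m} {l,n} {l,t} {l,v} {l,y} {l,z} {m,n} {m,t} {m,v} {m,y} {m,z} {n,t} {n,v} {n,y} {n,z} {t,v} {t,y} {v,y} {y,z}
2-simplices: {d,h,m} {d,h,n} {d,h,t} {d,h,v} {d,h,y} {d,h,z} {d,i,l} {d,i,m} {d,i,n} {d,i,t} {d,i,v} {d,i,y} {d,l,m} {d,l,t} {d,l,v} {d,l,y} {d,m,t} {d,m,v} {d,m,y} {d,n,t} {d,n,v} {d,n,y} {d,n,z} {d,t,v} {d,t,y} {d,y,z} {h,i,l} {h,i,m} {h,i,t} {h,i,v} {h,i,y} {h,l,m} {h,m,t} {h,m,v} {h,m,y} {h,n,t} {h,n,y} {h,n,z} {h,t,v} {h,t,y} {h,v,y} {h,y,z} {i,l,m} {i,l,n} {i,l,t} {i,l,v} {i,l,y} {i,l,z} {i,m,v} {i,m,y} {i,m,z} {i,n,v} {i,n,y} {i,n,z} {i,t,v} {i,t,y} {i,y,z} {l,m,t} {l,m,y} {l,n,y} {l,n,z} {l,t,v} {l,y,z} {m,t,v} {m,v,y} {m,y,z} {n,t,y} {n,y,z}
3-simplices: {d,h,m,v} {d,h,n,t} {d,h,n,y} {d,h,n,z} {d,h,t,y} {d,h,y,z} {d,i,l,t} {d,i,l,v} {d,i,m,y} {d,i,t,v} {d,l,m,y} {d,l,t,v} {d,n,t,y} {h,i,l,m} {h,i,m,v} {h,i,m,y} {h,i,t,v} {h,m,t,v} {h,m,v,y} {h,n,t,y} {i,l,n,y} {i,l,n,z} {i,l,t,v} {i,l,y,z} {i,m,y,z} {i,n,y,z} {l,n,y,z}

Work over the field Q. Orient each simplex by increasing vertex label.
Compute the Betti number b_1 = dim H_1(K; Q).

b_1=1

n_0=10 n_1=43 n_2=68 n_3=27  [Q]
∂1: piv[dh,di,dl,dm,dn,dt,dv,dy,dz] rk=9  ker:hi,hl,hm,hn,ht,hv,hy,hz,il,im,in,it,iv,iy,iz,lm,ln,lt,lv,ly,lz,mn,mt,mv,my,mz,nt,nv,ny,nz,tv,ty,vy,yz
∂2: piv[dhm,dhn,dht,dhv,dhy,dhz,dil,dim,din,dit,div,diy,dlm,dlt,dlv,dly,dmt,dmv,dmy,dnt,dnv,dny,dnz,dtv,dty,dyz,hil,him,hvy,iln,ilz,imz,inz] rk=33  ker:hit,hiv,hiy,hlm,hmt,hmv,hmy,hnt,hny,hnz,htv,hty,hyz,ilm,ilt,ilv,ily,imv,imy,inv,iny,itv,ity,iyz,lmt,lmy,lny,lnz,ltv,lyz,mtv,mvy,myz,nty,nyz
∂3: piv[dhmv,dhnt,dhny,dhnz,dhty,dhyz,dilt,dilv,dimy,ditv,dlmy,dltv,dnty,hilm,himv,himy,hitv,hmtv,hmvy,ilny,ilnz,ilyz,imyz,inyz] rk=24  ker:hnty,iltv,lnyz
b_1=(43−9)−33=1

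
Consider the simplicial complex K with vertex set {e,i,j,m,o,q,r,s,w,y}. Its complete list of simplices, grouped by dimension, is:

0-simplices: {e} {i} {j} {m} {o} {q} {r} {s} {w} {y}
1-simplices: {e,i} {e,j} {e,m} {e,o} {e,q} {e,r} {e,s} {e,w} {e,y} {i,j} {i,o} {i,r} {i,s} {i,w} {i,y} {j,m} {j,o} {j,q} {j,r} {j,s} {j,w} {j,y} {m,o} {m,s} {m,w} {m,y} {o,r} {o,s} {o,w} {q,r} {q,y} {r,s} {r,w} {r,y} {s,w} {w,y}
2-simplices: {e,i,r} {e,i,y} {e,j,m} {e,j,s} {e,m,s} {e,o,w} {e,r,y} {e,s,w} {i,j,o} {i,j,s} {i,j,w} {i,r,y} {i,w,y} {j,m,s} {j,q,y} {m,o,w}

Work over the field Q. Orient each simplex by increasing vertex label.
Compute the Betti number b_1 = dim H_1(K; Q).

b_1=13

n_0=10 n_1=36 n_2=16  [Q]
∂1: piv[ei,ej,em,eo,eq,er,es,ew,ey] rk=9  ker:ij,io,ir,is,iw,iy,jm,jo,jq,jr,js,jw,jy,mo,ms,mw,my,or,os,ow,qr,qy,rs,rw,ry,sw,wy
∂2: piv[eir,eiy,ejm,ejs,ems,eow,ery,esw,ijo,ijs,ijw,iwy,jqy,mow] rk=14  ker:iry,jms
b_1=(36−9)−14=13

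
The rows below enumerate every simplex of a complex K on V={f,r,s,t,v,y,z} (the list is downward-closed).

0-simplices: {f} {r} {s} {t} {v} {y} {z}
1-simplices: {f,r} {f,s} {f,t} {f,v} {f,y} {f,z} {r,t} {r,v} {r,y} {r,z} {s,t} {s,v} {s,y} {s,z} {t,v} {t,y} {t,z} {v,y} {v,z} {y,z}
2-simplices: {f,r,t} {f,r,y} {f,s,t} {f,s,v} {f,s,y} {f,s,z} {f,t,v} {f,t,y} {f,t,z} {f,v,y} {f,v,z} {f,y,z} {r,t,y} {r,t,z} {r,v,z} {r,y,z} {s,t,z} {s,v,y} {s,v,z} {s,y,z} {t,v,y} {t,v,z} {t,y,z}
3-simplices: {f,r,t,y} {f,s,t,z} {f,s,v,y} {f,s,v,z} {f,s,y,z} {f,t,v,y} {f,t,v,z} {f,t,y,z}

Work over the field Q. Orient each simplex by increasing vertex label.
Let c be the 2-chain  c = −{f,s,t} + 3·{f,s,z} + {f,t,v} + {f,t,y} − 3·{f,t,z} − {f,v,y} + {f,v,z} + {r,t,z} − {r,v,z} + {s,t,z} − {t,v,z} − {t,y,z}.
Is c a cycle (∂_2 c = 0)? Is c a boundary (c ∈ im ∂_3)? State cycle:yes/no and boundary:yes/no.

n_0=7 n_1=20 n_2=23 n_3=8  [Q]
∂1: piv[fr,fs,ft,fv,fy,fz] rk=6  ker:rt,rv,ry,rz,st,sv,sy,sz,tv,ty,tz,vy,vz,yz
∂2: piv[frt,fry,fst,fsv,fsy,fsz,ftv,fty,ftz,fvy,fvz,fyz,rtz,rvz] rk=14  ker:rty,ryz,stz,svy,svz,syz,tvy,tvz,tyz
∂3: piv[frty,fstz,fsvy,fsvz,fsyz,ftvy,ftvz,ftyz] rk=8
∂2c = 2·{f,s} − {f,v} − {f,z} + {r,t} − {r,v} + 2·{s,z} + {t,z} − {v,y} − {v,z} − {y,z}

cycle:no boundary:no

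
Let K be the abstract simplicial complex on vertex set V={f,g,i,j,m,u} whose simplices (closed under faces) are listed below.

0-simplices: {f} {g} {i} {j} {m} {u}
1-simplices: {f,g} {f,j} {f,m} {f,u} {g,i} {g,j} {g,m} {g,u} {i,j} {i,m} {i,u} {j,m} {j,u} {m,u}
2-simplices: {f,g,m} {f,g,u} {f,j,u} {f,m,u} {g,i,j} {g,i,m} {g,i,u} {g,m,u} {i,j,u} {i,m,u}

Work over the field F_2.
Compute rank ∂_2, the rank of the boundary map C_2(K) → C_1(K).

n_0=6 n_1=14 n_2=10  [Z2]
∂1: piv[fg,fj,fm,fu,gi] rk=5  ker:gj,gm,gu,ij,im,iu,jm,ju,mu
∂2: piv[fgm,fgu,fju,fmu,gij,gim,giu,iju] rk=8  ker:gmu,imu
rk∂_2=8

rank∂_2=8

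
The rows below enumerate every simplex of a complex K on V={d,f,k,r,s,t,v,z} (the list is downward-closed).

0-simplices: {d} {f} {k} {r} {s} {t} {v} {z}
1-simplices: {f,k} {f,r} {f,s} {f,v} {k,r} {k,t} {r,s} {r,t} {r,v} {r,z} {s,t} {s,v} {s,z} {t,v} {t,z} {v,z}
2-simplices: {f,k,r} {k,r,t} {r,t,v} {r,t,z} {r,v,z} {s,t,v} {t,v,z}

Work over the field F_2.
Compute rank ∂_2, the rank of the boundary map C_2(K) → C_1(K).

n_0=8 n_1=16 n_2=7  [Z2]
∂1: piv[fk,fr,fs,fv,kt,rz] rk=6  ker:kr,rs,rt,rv,st,sv,sz,tv,tz,vz
∂2: piv[fkr,krt,rtv,rtz,rvz,stv] rk=6  ker:tvz
rk∂_2=6

rank∂_2=6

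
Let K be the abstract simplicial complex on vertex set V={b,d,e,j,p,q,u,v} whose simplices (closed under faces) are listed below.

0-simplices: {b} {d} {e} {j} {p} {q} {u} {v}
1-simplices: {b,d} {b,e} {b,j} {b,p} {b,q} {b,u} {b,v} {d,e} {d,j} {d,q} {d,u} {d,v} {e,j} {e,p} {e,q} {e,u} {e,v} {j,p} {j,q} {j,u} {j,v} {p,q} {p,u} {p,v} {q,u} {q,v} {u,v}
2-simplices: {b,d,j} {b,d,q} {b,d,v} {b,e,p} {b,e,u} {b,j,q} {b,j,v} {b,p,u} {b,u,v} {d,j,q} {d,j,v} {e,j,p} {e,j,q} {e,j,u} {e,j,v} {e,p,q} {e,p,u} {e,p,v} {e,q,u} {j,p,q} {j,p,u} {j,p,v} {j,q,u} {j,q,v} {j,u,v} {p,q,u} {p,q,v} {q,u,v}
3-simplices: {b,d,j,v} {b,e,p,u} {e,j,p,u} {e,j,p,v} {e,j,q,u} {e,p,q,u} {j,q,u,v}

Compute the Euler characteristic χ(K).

n_0=8 n_1=27 n_2=28 n_3=7
χ=+8−27+28−7=2

χ(K)=2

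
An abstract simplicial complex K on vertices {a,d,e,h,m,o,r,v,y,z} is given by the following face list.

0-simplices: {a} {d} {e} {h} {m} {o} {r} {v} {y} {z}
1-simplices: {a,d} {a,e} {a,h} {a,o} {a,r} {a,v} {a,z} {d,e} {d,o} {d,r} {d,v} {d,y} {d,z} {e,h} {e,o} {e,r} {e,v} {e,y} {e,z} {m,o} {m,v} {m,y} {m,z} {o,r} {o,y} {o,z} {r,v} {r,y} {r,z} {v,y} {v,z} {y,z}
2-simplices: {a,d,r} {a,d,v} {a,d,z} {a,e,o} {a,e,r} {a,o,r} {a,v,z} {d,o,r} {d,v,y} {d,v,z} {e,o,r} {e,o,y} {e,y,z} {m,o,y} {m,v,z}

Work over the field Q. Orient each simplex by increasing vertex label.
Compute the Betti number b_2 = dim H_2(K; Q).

b_2=2

n_0=10 n_1=32 n_2=15  [Q]
∂1: piv[ad,ae,ah,ao,ar,av,az,dy,mo] rk=9  ker:de,do,dr,dv,dz,eh,eo,er,ev,ey,ez,mv,my,mz,or,oy,oz,rv,ry,rz,vy,vz,yz
∂2: piv[adr,adv,adz,aeo,aer,aor,avz,dor,dvy,eoy,eyz,moy,mvz] rk=13  ker:dvz,eor
b_2=(15−13)−0=2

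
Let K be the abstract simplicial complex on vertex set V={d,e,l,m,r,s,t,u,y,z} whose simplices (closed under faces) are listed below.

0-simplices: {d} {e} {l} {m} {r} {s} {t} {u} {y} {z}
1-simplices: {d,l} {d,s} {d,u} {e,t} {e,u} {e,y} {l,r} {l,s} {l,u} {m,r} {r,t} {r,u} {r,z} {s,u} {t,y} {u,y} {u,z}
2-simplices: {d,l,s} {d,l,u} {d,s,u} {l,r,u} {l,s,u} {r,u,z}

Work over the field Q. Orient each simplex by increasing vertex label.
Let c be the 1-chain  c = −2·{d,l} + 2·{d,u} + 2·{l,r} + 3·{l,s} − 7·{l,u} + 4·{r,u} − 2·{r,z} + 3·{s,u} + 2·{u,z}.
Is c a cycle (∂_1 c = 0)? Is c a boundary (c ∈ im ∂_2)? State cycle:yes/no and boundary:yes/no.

cycle:yes boundary:yes

n_0=10 n_1=17 n_2=6  [Q]
∂1: piv[dl,ds,du,et,eu,ey,lr,mr,rz] rk=9  ker:ls,lu,rt,ru,su,ty,uy,uz
∂2: piv[dls,dlu,dsu,lru,ruz] rk=5  ker:lsu
∂1c = 0
c vs im∂2: reduces to 0 ⇒ boundary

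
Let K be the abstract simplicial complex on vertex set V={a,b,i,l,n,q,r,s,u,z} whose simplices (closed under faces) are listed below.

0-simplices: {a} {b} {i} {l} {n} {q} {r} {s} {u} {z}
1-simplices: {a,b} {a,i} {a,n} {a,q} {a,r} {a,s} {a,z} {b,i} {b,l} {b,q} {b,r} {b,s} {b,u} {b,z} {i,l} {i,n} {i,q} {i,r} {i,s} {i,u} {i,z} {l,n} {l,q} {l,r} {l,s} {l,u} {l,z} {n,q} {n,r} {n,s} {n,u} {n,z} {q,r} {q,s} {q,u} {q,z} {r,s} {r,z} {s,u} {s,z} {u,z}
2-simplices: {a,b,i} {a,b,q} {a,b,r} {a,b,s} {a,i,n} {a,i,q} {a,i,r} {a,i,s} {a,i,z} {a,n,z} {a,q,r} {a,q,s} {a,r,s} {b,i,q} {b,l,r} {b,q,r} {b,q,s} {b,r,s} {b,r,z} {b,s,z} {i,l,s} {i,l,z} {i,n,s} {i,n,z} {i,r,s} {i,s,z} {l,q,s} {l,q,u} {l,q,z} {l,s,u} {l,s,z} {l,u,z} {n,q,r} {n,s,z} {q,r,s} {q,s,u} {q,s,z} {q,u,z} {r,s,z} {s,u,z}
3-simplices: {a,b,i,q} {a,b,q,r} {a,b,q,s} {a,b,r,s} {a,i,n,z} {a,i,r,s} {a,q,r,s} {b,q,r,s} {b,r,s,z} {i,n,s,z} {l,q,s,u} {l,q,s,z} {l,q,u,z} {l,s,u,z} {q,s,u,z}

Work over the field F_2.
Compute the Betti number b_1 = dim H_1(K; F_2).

n_0=10 n_1=41 n_2=40 n_3=15  [Z2]
∂1: piv[ab,ai,an,aq,ar,as,az,bl,bu] rk=9  ker:bi,bq,br,bs,bz,il,in,iq,ir,is,iu,iz,ln,lq,lr,ls,lu,lz,nq,nr,ns,nu,nz,qr,qs,qu,qz,rs,rz,su,sz,uz
∂2: piv[abi,abq,abr,abs,ain,aiq,air,ais,aiz,anz,aqr,aqs,ars,blr,brz,bsz,ils,ilz,ins,isz,lqs,lqu,lqz,lsu,luz,nqr] rk=26  ker:biq,bqr,bqs,brs,inz,irs,lsz,nsz,qrs,qsu,qsz,quz,rsz,suz
∂3: piv[abiq,abqr,abqs,abrs,ainz,airs,aqrs,brsz,insz,lqsu,lqsz,lquz,lsuz] rk=13  ker:bqrs,qsuz
b_1=(41−9)−26=6

b_1=6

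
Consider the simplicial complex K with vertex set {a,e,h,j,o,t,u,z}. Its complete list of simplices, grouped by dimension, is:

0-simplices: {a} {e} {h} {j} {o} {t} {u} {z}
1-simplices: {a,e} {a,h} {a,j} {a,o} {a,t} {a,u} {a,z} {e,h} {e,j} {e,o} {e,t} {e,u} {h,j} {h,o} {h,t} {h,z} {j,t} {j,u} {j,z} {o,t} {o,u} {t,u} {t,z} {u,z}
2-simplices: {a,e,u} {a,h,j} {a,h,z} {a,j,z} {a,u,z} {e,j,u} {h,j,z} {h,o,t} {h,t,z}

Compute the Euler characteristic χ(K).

χ(K)=-7

n_0=8 n_1=24 n_2=9
χ=+8−24+9=-7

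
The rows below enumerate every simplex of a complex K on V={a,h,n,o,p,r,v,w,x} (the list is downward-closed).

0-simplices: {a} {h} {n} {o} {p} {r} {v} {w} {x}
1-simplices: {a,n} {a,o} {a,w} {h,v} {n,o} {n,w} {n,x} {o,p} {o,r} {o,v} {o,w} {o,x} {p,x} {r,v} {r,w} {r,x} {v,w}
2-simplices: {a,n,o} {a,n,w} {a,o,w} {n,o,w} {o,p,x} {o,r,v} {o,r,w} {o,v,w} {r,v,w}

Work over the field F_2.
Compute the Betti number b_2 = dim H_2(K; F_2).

b_2=2

n_0=9 n_1=17 n_2=9  [Z2]
∂1: piv[an,ao,aw,hv,nx,op,or,ov] rk=8  ker:no,nw,ow,ox,px,rv,rw,rx,vw
∂2: piv[ano,anw,aow,opx,orv,orw,ovw] rk=7  ker:now,rvw
b_2=(9−7)−0=2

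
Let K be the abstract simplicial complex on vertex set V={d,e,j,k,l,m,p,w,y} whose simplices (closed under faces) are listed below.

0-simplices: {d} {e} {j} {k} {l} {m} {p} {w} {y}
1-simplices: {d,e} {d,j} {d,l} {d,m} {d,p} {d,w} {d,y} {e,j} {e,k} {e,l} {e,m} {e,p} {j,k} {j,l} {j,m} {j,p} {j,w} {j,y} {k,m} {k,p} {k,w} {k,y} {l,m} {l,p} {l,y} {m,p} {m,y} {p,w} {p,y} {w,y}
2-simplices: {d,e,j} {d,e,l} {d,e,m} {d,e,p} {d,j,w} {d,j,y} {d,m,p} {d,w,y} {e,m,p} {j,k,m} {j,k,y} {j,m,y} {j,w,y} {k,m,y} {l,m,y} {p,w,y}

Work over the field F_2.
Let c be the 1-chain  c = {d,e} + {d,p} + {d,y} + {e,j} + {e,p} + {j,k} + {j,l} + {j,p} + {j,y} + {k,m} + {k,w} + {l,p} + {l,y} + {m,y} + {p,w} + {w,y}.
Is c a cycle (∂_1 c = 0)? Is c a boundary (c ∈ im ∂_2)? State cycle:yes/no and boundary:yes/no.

cycle:no boundary:no

n_0=9 n_1=30 n_2=16  [Z2]
∂1: piv[de,dj,dl,dm,dp,dw,dy,ek] rk=8  ker:ej,el,em,ep,jk,jl,jm,jp,jw,jy,km,kp,kw,ky,lm,lp,ly,mp,my,pw,py,wy
∂2: piv[dej,del,dem,dep,djw,djy,dmp,dwy,jkm,jky,jmy,lmy,pwy] rk=13  ker:emp,jwy,kmy
∂1c = {d} + {e} + {j} + {k} + {l} + {p} + {w} + {y}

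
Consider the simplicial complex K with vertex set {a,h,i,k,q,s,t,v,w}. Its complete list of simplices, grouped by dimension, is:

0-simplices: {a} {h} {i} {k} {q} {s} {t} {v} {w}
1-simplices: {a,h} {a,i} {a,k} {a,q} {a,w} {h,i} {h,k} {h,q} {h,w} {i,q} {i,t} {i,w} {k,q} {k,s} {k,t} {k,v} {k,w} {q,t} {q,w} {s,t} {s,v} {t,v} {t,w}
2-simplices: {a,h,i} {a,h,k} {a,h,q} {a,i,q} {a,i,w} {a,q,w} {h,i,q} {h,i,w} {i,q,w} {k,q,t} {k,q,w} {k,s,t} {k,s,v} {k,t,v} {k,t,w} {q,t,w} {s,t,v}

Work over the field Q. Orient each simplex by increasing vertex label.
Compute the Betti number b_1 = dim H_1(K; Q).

n_0=9 n_1=23 n_2=17  [Q]
∂1: piv[ah,ai,ak,aq,aw,it,ks,kv] rk=8  ker:hi,hk,hq,hw,iq,iw,kq,kt,kw,qt,qw,st,sv,tv,tw
∂2: piv[ahi,ahk,ahq,aiq,aiw,aqw,hiw,kqt,kqw,kst,ksv,ktv,ktw] rk=13  ker:hiq,iqw,qtw,stv
b_1=(23−8)−13=2

b_1=2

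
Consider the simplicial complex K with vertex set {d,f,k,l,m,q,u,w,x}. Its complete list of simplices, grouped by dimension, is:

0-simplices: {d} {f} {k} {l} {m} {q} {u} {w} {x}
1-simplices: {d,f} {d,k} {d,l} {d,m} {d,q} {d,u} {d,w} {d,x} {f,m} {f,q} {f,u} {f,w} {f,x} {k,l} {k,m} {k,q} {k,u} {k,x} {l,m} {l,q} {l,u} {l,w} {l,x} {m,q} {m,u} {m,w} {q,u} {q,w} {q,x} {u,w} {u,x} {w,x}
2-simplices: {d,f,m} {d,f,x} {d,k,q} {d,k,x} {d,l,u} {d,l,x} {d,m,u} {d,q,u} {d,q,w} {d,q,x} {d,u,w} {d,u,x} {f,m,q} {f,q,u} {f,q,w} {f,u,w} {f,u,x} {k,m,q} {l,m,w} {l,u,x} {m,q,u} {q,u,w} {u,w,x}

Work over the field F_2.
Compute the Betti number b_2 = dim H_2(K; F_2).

n_0=9 n_1=32 n_2=23  [Z2]
∂1: piv[df,dk,dl,dm,dq,du,dw,dx] rk=8  ker:fm,fq,fu,fw,fx,kl,km,kq,ku,kx,lm,lq,lu,lw,lx,mq,mu,mw,qu,qw,qx,uw,ux,wx
∂2: piv[dfm,dfx,dkq,dkx,dlu,dlx,dmu,dqu,dqw,dqx,duw,dux,fmq,fqu,fqw,fux,kmq,lmw,uwx] rk=19  ker:fuw,lux,mqu,quw
b_2=(23−19)−0=4

b_2=4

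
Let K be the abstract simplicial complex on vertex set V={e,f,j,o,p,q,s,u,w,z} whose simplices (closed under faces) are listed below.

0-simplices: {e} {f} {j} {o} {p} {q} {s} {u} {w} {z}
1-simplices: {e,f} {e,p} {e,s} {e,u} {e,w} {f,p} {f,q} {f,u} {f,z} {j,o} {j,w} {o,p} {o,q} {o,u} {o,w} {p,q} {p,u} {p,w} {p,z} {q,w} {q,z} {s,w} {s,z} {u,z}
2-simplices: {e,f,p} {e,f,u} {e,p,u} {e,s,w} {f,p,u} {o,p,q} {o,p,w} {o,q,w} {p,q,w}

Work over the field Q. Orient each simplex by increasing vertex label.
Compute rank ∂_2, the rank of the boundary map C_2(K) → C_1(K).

n_0=10 n_1=24 n_2=9  [Q]
∂1: piv[ef,ep,es,eu,ew,fq,fz,jo,jw] rk=9  ker:fp,fu,op,oq,ou,ow,pq,pu,pw,pz,qw,qz,sw,sz,uz
∂2: piv[efp,efu,epu,esw,opq,opw,oqw] rk=7  ker:fpu,pqw
rk∂_2=7

rank∂_2=7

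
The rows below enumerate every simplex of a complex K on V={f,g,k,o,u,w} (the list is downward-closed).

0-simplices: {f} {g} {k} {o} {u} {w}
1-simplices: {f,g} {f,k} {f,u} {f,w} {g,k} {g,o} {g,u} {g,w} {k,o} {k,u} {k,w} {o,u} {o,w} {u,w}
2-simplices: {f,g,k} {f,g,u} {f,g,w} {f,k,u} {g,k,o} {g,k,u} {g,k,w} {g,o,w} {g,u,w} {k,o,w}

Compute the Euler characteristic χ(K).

n_0=6 n_1=14 n_2=10
χ=+6−14+10=2

χ(K)=2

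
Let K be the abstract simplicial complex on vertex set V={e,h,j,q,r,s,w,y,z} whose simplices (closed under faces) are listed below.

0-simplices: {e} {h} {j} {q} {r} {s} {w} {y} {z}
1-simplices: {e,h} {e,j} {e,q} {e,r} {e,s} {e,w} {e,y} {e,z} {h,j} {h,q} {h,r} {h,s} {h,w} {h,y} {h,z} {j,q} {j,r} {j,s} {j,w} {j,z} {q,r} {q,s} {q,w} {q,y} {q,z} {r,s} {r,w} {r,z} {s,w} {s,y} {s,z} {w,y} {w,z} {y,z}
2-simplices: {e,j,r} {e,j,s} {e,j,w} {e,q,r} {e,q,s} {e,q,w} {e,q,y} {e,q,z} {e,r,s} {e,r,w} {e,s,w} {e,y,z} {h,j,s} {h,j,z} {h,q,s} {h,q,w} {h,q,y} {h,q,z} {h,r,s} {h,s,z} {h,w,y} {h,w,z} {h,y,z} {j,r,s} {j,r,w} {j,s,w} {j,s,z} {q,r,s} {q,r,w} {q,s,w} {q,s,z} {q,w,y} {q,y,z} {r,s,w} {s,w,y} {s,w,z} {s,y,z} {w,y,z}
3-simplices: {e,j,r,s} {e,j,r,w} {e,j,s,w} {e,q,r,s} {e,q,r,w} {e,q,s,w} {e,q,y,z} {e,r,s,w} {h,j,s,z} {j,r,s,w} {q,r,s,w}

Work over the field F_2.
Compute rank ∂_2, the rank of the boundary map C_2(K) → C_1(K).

n_0=9 n_1=34 n_2=38 n_3=11  [Z2]
∂1: piv[eh,ej,eq,er,es,ew,ey,ez] rk=8  ker:hj,hq,hr,hs,hw,hy,hz,jq,jr,js,jw,jz,qr,qs,qw,qy,qz,rs,rw,rz,sw,sy,sz,wy,wz,yz
∂2: piv[ejr,ejs,ejw,eqr,eqs,eqw,eqy,eqz,ers,erw,esw,eyz,hjs,hjz,hqs,hqw,hqy,hqz,hrs,hsz,hwy,hwz,swy] rk=23  ker:hyz,jrs,jrw,jsw,jsz,qrs,qrw,qsw,qsz,qwy,qyz,rsw,swz,syz,wyz
∂3: piv[ejrs,ejrw,ejsw,eqrs,eqrw,eqsw,eqyz,ersw,hjsz] rk=9  ker:jrsw,qrsw
rk∂_2=23

rank∂_2=23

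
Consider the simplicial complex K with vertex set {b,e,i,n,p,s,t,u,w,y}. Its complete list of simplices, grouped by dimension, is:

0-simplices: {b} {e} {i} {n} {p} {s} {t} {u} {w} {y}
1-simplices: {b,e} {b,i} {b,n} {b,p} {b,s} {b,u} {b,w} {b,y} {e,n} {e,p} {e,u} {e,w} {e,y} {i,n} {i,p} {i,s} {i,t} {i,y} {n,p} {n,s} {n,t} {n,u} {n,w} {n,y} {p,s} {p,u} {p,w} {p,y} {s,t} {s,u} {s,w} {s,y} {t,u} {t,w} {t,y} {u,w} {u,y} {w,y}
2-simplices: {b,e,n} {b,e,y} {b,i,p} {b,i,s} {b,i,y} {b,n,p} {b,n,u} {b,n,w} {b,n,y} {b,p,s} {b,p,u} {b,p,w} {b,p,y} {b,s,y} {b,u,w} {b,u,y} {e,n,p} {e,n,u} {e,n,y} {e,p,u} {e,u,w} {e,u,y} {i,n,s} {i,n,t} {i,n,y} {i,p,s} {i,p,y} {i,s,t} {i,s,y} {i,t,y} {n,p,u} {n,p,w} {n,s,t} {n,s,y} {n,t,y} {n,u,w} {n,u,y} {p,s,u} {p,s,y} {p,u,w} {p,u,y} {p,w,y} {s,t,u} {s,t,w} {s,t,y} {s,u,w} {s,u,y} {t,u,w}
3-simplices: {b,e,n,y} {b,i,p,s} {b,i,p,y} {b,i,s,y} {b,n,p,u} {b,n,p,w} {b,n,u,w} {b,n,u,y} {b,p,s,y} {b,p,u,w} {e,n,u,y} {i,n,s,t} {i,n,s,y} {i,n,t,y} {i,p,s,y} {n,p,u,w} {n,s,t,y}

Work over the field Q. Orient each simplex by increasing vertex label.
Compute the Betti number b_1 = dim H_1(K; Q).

b_1=0

n_0=10 n_1=38 n_2=48 n_3=17  [Q]
∂1: piv[be,bi,bn,bp,bs,bu,bw,by,it] rk=9  ker:en,ep,eu,ew,ey,in,ip,is,iy,np,ns,nt,nu,nw,ny,ps,pu,pw,py,st,su,sw,sy,tu,tw,ty,uw,uy,wy
∂2: piv[ben,bey,bip,bis,biy,bnp,bnu,bnw,bny,bps,bpu,bpw,bpy,bsy,buw,buy,enp,enu,euw,ins,int,iny,ist,ity,psu,pwy,stu,stw,suw] rk=29  ker:eny,epu,euy,ips,ipy,isy,npu,npw,nst,nsy,nty,nuw,nuy,psy,puw,puy,sty,suy,tuw
∂3: piv[beny,bips,bipy,bisy,bnpu,bnpw,bnuw,bnuy,bpsy,bpuw,enuy,inst,insy,inty,nsty] rk=15  ker:ipsy,npuw
b_1=(38−9)−29=0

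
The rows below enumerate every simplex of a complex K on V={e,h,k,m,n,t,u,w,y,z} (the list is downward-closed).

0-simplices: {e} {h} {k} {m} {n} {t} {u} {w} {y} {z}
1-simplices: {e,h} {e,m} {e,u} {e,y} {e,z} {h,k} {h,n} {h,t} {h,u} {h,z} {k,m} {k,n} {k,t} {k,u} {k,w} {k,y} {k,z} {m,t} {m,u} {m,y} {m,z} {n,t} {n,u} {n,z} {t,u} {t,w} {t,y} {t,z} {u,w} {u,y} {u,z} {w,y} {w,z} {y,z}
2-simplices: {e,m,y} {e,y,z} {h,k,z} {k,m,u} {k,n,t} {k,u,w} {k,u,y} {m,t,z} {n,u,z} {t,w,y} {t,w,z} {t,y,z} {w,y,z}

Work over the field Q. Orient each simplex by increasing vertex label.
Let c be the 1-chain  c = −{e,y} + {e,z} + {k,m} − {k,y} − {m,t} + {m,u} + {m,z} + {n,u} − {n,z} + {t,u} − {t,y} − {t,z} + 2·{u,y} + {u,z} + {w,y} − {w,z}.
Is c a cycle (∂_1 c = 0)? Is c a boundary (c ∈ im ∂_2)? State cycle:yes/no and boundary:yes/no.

cycle:yes boundary:no

n_0=10 n_1=34 n_2=13  [Q]
∂1: piv[eh,em,eu,ey,ez,hk,hn,ht,kw] rk=9  ker:hu,hz,km,kn,kt,ku,ky,kz,mt,mu,my,mz,nt,nu,nz,tu,tw,ty,tz,uw,uy,uz,wy,wz,yz
∂2: piv[emy,eyz,hkz,kmu,knt,kuw,kuy,mtz,nuz,twy,twz,tyz] rk=12  ker:wyz
∂1c = 0
c vs im∂2: residual ≠ 0 ⇒ not boundary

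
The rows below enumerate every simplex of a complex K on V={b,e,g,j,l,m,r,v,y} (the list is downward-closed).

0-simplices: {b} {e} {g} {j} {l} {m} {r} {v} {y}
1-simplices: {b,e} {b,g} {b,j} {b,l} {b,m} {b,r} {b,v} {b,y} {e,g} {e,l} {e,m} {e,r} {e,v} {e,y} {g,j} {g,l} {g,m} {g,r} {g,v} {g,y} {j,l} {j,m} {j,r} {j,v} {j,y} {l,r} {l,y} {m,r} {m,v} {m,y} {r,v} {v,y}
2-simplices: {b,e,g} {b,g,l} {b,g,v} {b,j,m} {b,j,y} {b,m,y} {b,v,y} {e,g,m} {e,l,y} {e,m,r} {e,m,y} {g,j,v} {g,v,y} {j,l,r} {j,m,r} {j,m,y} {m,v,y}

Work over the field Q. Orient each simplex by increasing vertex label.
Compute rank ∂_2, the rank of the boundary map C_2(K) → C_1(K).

rank∂_2=16

n_0=9 n_1=32 n_2=17  [Q]
∂1: piv[be,bg,bj,bl,bm,br,bv,by] rk=8  ker:eg,el,em,er,ev,ey,gj,gl,gm,gr,gv,gy,jl,jm,jr,jv,jy,lr,ly,mr,mv,my,rv,vy
∂2: piv[beg,bgl,bgv,bjm,bjy,bmy,bvy,egm,ely,emr,emy,gjv,gvy,jlr,jmr,mvy] rk=16  ker:jmy
rk∂_2=16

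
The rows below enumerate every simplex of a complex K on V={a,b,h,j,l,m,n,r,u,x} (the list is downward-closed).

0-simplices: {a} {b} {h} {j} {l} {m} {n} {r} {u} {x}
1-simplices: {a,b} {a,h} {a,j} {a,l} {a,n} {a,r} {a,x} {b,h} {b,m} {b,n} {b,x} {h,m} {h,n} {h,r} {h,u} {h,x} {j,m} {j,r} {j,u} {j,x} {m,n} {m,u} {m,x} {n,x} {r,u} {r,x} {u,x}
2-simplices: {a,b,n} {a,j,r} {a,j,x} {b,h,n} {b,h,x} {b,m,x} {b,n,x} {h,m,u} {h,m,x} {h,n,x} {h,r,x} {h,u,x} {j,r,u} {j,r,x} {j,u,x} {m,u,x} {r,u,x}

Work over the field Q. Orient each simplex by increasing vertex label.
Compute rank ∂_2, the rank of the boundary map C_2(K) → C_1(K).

n_0=10 n_1=27 n_2=17  [Q]
∂1: piv[ab,ah,aj,al,an,ar,ax,bm,hu] rk=9  ker:bh,bn,bx,hm,hn,hr,hx,jm,jr,ju,jx,mn,mu,mx,nx,ru,rx,ux
∂2: piv[abn,ajr,ajx,bhn,bhx,bmx,bnx,hmu,hmx,hrx,hux,jru,jrx,jux] rk=14  ker:hnx,mux,rux
rk∂_2=14

rank∂_2=14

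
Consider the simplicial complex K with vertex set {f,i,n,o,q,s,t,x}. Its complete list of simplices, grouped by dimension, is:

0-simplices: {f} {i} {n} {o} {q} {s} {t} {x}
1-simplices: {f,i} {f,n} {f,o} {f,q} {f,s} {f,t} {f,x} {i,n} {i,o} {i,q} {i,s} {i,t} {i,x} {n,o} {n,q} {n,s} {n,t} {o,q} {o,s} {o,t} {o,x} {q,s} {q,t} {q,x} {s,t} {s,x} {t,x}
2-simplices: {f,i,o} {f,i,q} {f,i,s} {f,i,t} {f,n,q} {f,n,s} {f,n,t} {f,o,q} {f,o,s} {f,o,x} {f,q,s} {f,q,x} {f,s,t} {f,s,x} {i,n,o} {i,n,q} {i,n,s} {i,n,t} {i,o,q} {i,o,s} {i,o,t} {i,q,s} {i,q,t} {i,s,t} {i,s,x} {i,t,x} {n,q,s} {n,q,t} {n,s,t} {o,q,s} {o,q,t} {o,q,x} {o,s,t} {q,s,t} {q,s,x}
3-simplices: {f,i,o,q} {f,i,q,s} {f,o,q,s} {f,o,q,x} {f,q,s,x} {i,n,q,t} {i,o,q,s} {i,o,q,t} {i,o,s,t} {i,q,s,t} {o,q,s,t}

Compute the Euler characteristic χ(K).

n_0=8 n_1=27 n_2=35 n_3=11
χ=+8−27+35−11=5

χ(K)=5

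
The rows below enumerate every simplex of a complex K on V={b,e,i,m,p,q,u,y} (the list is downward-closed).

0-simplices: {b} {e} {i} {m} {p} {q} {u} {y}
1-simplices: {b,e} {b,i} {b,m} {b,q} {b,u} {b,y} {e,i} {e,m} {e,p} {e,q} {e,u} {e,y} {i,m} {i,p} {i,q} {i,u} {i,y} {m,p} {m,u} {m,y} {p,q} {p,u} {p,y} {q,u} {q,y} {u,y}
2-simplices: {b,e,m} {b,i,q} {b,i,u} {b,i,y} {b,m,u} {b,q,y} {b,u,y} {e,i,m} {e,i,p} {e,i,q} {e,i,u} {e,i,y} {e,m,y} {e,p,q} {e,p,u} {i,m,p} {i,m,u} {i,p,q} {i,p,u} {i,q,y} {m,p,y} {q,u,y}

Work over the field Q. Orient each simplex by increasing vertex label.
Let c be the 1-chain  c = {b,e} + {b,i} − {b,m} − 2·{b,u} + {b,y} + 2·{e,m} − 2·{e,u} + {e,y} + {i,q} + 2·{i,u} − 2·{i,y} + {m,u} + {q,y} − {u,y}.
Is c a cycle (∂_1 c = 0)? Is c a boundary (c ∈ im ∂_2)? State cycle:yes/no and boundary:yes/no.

n_0=8 n_1=26 n_2=22  [Q]
∂1: piv[be,bi,bm,bq,bu,by,ep] rk=7  ker:ei,em,eq,eu,ey,im,ip,iq,iu,iy,mp,mu,my,pq,pu,py,qu,qy,uy
∂2: piv[bem,biq,biu,biy,bmu,bqy,buy,eim,eip,eiq,eiu,eiy,emy,epq,epu,imp,imu,mpy,quy] rk=19  ker:ipq,ipu,iqy
∂1c = 0
c vs im∂2: reduces to 0 ⇒ boundary

cycle:yes boundary:yes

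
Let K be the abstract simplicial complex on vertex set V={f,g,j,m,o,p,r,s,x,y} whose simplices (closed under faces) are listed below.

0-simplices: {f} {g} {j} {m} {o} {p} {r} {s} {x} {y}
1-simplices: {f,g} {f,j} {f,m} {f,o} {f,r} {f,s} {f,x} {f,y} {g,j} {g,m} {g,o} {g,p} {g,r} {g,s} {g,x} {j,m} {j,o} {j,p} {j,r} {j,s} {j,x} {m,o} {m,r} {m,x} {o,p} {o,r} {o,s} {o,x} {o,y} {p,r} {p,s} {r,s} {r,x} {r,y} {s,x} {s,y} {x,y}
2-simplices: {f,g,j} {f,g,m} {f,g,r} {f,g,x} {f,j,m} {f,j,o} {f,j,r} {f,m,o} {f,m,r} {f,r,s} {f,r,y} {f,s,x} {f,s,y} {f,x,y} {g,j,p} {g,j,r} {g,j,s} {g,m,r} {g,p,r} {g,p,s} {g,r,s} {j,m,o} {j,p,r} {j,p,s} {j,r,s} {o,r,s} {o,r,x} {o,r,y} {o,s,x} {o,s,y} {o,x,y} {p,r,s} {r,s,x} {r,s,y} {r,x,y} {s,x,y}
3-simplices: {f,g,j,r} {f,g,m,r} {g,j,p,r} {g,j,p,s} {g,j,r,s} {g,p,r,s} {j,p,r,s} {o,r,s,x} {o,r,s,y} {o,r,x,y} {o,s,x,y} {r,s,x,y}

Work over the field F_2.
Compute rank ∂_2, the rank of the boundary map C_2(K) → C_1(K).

rank∂_2=23

n_0=10 n_1=37 n_2=36 n_3=12  [Z2]
∂1: piv[fg,fj,fm,fo,fr,fs,fx,fy,gp] rk=9  ker:gj,gm,go,gr,gs,gx,jm,jo,jp,jr,js,jx,mo,mr,mx,op,or,os,ox,oy,pr,ps,rs,rx,ry,sx,sy,xy
∂2: piv[fgj,fgm,fgr,fgx,fjm,fjo,fjr,fmo,fmr,frs,fry,fsx,fsy,fxy,gjp,gjs,gpr,gps,grs,ors,orx,ory,osx] rk=23  ker:gjr,gmr,jmo,jpr,jps,jrs,osy,oxy,prs,rsx,rsy,rxy,sxy
∂3: piv[fgjr,fgmr,gjpr,gjps,gjrs,gprs,orsx,orsy,orxy,osxy] rk=10  ker:jprs,rsxy
rk∂_2=23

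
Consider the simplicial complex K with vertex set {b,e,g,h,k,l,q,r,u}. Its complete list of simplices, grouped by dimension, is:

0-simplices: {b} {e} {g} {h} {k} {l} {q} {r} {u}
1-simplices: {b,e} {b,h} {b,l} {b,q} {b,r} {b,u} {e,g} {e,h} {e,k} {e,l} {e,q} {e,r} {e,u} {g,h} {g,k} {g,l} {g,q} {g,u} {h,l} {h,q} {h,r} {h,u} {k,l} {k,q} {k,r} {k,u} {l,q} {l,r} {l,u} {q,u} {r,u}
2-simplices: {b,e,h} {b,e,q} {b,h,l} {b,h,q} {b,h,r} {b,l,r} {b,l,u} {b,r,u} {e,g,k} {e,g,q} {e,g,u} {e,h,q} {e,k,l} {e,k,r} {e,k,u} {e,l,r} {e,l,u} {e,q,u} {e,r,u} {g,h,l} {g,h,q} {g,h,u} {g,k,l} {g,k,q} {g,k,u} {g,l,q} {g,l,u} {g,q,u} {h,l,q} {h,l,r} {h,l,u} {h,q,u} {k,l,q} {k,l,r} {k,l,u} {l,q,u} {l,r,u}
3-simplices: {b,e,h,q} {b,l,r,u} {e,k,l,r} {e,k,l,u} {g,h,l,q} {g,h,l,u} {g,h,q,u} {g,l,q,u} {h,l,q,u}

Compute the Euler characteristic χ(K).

χ(K)=6

n_0=9 n_1=31 n_2=37 n_3=9
χ=+9−31+37−9=6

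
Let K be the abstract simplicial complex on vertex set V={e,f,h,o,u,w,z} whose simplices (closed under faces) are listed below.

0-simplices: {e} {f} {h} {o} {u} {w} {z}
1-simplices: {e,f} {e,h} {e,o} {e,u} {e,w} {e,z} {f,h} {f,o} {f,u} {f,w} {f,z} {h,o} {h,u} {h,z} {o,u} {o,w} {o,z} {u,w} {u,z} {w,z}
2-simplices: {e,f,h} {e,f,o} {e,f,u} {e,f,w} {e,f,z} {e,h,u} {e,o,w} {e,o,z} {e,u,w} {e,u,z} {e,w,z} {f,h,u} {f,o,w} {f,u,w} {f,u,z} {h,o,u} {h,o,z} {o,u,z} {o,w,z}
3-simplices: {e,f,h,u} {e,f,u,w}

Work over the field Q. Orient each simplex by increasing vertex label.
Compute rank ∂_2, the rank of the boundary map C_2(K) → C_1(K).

n_0=7 n_1=20 n_2=19 n_3=2  [Q]
∂1: piv[ef,eh,eo,eu,ew,ez] rk=6  ker:fh,fo,fu,fw,fz,ho,hu,hz,ou,ow,oz,uw,uz,wz
∂2: piv[efh,efo,efu,efw,efz,ehu,eow,eoz,euw,euz,ewz,hou,hoz,ouz] rk=14  ker:fhu,fow,fuw,fuz,owz
∂3: piv[efhu,efuw] rk=2
rk∂_2=14

rank∂_2=14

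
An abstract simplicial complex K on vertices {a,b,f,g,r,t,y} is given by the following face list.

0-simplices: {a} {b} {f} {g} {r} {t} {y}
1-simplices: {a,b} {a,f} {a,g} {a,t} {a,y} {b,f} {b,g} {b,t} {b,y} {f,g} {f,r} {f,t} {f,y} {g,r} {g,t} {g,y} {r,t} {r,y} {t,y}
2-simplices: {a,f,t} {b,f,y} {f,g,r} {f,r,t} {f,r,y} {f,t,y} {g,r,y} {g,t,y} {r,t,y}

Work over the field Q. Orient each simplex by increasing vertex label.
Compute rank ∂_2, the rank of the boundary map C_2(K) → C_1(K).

rank∂_2=8

n_0=7 n_1=19 n_2=9  [Q]
∂1: piv[ab,af,ag,at,ay,fr] rk=6  ker:bf,bg,bt,by,fg,ft,fy,gr,gt,gy,rt,ry,ty
∂2: piv[aft,bfy,fgr,frt,fry,fty,gry,gty] rk=8  ker:rty
rk∂_2=8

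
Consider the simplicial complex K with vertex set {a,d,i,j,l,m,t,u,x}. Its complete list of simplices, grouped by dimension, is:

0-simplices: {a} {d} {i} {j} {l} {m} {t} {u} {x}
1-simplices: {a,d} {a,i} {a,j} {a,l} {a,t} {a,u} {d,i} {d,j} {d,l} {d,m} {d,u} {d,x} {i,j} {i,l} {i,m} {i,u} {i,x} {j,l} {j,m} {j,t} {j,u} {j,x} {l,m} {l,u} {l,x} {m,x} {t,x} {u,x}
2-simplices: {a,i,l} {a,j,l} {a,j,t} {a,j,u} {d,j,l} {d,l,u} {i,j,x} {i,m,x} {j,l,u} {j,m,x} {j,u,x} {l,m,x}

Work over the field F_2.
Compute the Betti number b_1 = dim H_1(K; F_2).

b_1=8

n_0=9 n_1=28 n_2=12  [Z2]
∂1: piv[ad,ai,aj,al,at,au,dm,dx] rk=8  ker:di,dj,dl,du,ij,il,im,iu,ix,jl,jm,jt,ju,jx,lm,lu,lx,mx,tx,ux
∂2: piv[ail,ajl,ajt,aju,djl,dlu,ijx,imx,jlu,jmx,jux,lmx] rk=12
b_1=(28−8)−12=8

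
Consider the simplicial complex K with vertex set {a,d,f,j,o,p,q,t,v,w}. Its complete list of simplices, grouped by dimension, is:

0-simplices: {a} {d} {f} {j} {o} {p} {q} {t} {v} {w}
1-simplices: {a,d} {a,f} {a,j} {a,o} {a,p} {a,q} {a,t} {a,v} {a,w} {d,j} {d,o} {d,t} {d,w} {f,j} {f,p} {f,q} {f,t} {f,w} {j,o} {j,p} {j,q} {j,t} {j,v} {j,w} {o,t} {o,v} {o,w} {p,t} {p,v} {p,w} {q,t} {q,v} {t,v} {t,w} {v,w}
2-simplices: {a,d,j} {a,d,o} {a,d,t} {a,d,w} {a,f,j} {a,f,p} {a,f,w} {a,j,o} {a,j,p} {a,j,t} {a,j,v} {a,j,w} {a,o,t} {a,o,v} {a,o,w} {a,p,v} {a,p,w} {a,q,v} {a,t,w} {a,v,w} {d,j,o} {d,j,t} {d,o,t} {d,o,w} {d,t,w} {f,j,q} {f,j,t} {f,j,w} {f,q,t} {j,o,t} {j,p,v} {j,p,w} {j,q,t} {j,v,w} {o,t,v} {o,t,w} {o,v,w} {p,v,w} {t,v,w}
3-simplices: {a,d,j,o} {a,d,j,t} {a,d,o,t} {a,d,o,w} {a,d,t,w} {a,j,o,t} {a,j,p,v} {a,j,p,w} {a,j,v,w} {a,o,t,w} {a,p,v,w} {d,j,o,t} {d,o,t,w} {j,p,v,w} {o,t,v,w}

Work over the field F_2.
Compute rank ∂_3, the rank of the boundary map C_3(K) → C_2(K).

n_0=10 n_1=35 n_2=39 n_3=15  [Z2]
∂1: piv[ad,af,aj,ao,ap,aq,at,av,aw] rk=9  ker:dj,do,dt,dw,fj,fp,fq,ft,fw,jo,jp,jq,jt,jv,jw,ot,ov,ow,pt,pv,pw,qt,qv,tv,tw,vw
∂2: piv[adj,ado,adt,adw,afj,afp,afw,ajo,ajp,ajt,ajv,ajw,aot,aov,aow,apv,apw,aqv,atw,avw,fjq,fjt,fqt,otv] rk=24  ker:djo,djt,dot,dow,dtw,fjw,jot,jpv,jpw,jqt,jvw,otw,ovw,pvw,tvw
∂3: piv[adjo,adjt,adot,adow,adtw,ajot,ajpv,ajpw,ajvw,aotw,apvw,otvw] rk=12  ker:djot,dotw,jpvw
rk∂_3=12

rank∂_3=12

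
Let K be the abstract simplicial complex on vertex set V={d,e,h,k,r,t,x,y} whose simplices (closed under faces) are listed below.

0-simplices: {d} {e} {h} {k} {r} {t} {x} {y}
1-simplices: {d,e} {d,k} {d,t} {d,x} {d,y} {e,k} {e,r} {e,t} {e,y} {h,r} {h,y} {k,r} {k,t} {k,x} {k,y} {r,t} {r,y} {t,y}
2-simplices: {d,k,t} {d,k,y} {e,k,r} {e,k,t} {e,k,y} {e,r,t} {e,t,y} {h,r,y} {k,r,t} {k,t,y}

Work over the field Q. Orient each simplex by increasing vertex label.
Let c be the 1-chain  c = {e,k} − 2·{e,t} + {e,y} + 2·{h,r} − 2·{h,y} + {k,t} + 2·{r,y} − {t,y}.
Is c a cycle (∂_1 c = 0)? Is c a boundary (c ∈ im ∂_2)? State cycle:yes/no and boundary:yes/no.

n_0=8 n_1=18 n_2=10  [Q]
∂1: piv[de,dk,dt,dx,dy,er,hr] rk=7  ker:ek,et,ey,hy,kr,kt,kx,ky,rt,ry,ty
∂2: piv[dkt,dky,ekr,ekt,eky,ert,ety,hry] rk=8  ker:krt,kty
∂1c = 0
c vs im∂2: reduces to 0 ⇒ boundary

cycle:yes boundary:yes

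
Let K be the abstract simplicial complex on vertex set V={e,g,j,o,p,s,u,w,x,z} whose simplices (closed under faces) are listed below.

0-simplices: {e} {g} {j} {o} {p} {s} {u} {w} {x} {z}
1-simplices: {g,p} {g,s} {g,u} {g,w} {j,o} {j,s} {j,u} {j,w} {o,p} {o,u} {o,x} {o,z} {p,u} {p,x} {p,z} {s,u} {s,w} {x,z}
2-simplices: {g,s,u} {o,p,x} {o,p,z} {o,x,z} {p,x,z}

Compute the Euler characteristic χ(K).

n_0=10 n_1=18 n_2=5
χ=+10−18+5=-3

χ(K)=-3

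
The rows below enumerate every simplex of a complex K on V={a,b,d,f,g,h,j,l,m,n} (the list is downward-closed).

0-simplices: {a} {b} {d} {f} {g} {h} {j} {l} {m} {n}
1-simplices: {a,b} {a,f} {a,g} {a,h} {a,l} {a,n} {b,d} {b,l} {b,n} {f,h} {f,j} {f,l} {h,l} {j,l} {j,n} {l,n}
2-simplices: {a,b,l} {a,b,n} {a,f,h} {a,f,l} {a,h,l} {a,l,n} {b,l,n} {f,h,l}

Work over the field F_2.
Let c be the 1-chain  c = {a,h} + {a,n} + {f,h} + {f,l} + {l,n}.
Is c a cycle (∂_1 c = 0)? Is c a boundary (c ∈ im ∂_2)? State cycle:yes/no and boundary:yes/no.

cycle:yes boundary:yes

n_0=10 n_1=16 n_2=8  [Z2]
∂1: piv[ab,af,ag,ah,al,an,bd,fj] rk=8  ker:bl,bn,fh,fl,hl,jl,jn,ln
∂2: piv[abl,abn,afh,afl,ahl,aln] rk=6  ker:bln,fhl
∂1c = 0
c vs im∂2: reduces to 0 ⇒ boundary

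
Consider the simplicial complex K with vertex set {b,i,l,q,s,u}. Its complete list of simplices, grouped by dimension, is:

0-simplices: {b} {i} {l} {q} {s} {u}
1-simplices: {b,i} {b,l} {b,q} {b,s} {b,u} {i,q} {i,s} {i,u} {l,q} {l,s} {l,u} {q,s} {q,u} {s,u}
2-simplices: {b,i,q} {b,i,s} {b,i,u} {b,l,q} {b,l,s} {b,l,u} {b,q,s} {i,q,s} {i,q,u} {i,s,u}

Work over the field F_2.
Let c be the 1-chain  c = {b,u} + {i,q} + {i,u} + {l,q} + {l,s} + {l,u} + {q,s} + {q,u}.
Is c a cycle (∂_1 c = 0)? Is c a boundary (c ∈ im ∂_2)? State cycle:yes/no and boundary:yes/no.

n_0=6 n_1=14 n_2=10  [Z2]
∂1: piv[bi,bl,bq,bs,bu] rk=5  ker:iq,is,iu,lq,ls,lu,qs,qu,su
∂2: piv[biq,bis,biu,blq,bls,blu,bqs,iqu,isu] rk=9  ker:iqs
∂1c = {b} + {l}

cycle:no boundary:no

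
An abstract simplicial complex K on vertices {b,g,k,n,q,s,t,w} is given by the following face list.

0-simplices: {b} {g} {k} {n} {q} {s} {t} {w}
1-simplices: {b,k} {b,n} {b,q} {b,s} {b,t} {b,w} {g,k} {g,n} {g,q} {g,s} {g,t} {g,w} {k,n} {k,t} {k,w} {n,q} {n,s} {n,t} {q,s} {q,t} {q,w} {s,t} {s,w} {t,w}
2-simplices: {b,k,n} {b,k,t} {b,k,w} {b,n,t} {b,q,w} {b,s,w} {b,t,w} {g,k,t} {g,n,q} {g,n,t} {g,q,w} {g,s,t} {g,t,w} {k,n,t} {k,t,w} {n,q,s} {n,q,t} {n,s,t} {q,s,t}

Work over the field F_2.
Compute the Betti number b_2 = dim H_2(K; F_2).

b_2=3

n_0=8 n_1=24 n_2=19  [Z2]
∂1: piv[bk,bn,bq,bs,bt,bw,gk] rk=7  ker:gn,gq,gs,gt,gw,kn,kt,kw,nq,ns,nt,qs,qt,qw,st,sw,tw
∂2: piv[bkn,bkt,bkw,bnt,bqw,bsw,btw,gkt,gnq,gnt,gqw,gst,gtw,nqs,nqt,nst] rk=16  ker:knt,ktw,qst
b_2=(19−16)−0=3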